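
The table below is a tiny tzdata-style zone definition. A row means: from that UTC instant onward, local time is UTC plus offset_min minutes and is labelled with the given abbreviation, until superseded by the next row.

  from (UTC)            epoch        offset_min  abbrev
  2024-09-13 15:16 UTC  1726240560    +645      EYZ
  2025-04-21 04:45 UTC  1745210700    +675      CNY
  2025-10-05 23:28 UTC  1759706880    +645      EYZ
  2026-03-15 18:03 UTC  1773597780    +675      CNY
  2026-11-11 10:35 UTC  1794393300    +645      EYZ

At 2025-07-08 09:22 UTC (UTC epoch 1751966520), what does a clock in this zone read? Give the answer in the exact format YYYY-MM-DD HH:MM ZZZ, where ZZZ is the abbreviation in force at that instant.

Query: 2025-07-08 09:22 UTC
Rule 2/5 (CNY, +11:15): 2025-04-21 04:45 UTC ≤ query < 2025-10-05 23:28 UTC
9·60 + 22 + 675 = 1237 min
1237 = 0·1440 + 1237; 1237 = 20·60 + 37 → 20:37, same day
→ 2025-07-08 20:37 CNY

2025-07-08 20:37 CNY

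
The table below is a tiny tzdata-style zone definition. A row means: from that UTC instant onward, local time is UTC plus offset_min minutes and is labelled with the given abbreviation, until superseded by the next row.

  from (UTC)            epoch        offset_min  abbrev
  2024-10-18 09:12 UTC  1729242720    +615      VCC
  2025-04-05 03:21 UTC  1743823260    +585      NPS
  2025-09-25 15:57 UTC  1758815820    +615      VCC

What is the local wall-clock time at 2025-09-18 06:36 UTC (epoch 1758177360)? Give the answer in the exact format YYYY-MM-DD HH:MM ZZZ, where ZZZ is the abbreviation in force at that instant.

2025-09-18 16:21 NPS

Query: 2025-09-18 06:36 UTC
Rule 2/3 (NPS, +09:45): 2025-04-05 03:21 UTC ≤ query < 2025-09-25 15:57 UTC
6·60 + 36 + 585 = 981 min
981 = 0·1440 + 981; 981 = 16·60 + 21 → 16:21, same day
→ 2025-09-18 16:21 NPS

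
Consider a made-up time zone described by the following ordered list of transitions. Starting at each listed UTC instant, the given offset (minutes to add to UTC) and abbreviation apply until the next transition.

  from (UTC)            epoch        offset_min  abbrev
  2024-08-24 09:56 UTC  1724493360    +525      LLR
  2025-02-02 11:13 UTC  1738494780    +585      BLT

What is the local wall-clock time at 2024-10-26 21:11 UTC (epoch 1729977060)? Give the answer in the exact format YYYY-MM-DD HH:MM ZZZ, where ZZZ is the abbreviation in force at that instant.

2024-10-27 05:56 LLR

Query: 2024-10-26 21:11 UTC
Rule 1/2 (LLR, +08:45): 2024-08-24 09:56 UTC ≤ query < 2025-02-02 11:13 UTC
21·60 + 11 + 525 = 1796 min
1796 = 1·1440 + 356; 356 = 5·60 + 56 → 05:56, 2024-10-26 + 1 day = 2024-10-27
→ 2024-10-27 05:56 LLR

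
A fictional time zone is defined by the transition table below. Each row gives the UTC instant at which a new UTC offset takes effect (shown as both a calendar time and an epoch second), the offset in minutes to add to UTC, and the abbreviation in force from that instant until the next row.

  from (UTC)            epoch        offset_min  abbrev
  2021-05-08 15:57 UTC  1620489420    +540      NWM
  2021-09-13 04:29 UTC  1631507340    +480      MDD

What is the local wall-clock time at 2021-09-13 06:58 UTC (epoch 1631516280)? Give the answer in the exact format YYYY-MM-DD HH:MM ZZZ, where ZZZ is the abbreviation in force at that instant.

2021-09-13 14:58 MDD

Query: 2021-09-13 06:58 UTC
Rule 2/2 (MDD, +08:00): 2021-09-13 04:29 UTC ≤ query < +∞
6·60 + 58 + 480 = 898 min
898 = 0·1440 + 898; 898 = 14·60 + 58 → 14:58, same day
→ 2021-09-13 14:58 MDD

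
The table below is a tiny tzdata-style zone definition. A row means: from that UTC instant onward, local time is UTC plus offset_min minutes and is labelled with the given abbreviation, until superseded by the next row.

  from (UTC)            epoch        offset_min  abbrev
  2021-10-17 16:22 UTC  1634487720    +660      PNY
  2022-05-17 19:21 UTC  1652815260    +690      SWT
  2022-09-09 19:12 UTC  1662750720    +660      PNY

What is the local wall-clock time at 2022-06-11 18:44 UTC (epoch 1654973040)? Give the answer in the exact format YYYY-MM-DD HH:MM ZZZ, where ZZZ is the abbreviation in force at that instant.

Query: 2022-06-11 18:44 UTC
Rule 2/3 (SWT, +11:30): 2022-05-17 19:21 UTC ≤ query < 2022-09-09 19:12 UTC
18·60 + 44 + 690 = 1814 min
1814 = 1·1440 + 374; 374 = 6·60 + 14 → 06:14, 2022-06-11 + 1 day = 2022-06-12
→ 2022-06-12 06:14 SWT

2022-06-12 06:14 SWT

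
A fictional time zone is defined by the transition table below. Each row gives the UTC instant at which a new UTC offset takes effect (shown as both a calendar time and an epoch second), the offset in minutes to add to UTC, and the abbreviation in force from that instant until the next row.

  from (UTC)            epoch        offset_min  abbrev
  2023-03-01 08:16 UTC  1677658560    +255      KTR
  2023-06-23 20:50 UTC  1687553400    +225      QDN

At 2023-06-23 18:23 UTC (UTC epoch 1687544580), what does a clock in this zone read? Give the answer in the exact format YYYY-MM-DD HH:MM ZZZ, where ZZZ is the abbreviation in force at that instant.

2023-06-23 22:38 KTR

Query: 2023-06-23 18:23 UTC
Rule 1/2 (KTR, +04:15): 2023-03-01 08:16 UTC ≤ query < 2023-06-23 20:50 UTC
18·60 + 23 + 255 = 1358 min
1358 = 0·1440 + 1358; 1358 = 22·60 + 38 → 22:38, same day
→ 2023-06-23 22:38 KTR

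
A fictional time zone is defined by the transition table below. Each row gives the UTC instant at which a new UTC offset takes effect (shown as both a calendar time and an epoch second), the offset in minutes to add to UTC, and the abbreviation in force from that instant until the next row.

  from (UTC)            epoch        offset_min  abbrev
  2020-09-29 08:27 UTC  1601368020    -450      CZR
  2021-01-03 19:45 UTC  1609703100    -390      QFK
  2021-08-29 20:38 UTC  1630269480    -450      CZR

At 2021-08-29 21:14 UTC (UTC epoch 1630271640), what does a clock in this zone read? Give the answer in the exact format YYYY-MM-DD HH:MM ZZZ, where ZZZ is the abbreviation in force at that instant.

2021-08-29 13:44 CZR

Query: 2021-08-29 21:14 UTC
Rule 3/3 (CZR, -07:30): 2021-08-29 20:38 UTC ≤ query < +∞
21·60 + 14 - 450 = 824 min
824 = 0·1440 + 824; 824 = 13·60 + 44 → 13:44, same day
→ 2021-08-29 13:44 CZR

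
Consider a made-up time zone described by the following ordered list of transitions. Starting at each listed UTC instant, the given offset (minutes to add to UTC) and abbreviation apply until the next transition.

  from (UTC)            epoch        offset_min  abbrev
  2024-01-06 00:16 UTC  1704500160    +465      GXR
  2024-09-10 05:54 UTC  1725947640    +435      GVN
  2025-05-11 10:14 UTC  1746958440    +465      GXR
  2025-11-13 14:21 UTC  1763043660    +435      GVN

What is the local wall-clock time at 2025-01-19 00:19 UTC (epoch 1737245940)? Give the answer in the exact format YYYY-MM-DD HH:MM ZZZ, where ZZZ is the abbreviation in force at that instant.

2025-01-19 07:34 GVN

Query: 2025-01-19 00:19 UTC
Rule 2/4 (GVN, +07:15): 2024-09-10 05:54 UTC ≤ query < 2025-05-11 10:14 UTC
0·60 + 19 + 435 = 454 min
454 = 0·1440 + 454; 454 = 7·60 + 34 → 07:34, same day
→ 2025-01-19 07:34 GVN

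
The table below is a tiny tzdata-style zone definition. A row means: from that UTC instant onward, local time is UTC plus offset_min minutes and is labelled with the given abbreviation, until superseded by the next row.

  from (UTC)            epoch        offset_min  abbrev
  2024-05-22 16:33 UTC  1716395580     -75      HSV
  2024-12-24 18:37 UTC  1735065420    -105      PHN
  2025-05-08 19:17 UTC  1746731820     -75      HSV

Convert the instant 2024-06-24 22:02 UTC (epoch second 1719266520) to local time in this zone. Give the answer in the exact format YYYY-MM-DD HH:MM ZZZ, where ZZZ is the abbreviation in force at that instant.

Query: 2024-06-24 22:02 UTC
Rule 1/3 (HSV, -01:15): 2024-05-22 16:33 UTC ≤ query < 2024-12-24 18:37 UTC
22·60 + 2 - 75 = 1247 min
1247 = 0·1440 + 1247; 1247 = 20·60 + 47 → 20:47, same day
→ 2024-06-24 20:47 HSV

2024-06-24 20:47 HSV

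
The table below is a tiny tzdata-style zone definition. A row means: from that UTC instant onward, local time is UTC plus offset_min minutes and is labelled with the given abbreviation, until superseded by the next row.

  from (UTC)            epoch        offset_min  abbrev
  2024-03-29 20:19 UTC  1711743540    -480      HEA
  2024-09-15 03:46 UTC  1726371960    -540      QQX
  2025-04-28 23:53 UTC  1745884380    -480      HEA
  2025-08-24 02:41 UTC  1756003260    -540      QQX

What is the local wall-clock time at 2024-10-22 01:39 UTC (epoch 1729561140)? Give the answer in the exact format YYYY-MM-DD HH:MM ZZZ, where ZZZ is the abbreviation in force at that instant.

2024-10-21 16:39 QQX

Query: 2024-10-22 01:39 UTC
Rule 2/4 (QQX, -09:00): 2024-09-15 03:46 UTC ≤ query < 2025-04-28 23:53 UTC
1·60 + 39 - 540 = -441 min
-441 = -1·1440 + 999; 999 = 16·60 + 39 → 16:39, 2024-10-22 - 1 day = 2024-10-21
→ 2024-10-21 16:39 QQX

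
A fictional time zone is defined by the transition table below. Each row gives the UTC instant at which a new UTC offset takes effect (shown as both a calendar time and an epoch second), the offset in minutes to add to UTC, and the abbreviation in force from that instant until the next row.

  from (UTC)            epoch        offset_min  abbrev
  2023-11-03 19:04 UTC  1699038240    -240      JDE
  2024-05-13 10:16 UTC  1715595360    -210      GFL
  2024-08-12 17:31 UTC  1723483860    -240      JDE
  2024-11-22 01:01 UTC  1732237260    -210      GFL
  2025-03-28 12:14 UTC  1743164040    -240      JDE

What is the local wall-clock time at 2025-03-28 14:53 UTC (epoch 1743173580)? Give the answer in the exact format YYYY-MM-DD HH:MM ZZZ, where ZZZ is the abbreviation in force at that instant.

Query: 2025-03-28 14:53 UTC
Rule 5/5 (JDE, -04:00): 2025-03-28 12:14 UTC ≤ query < +∞
14·60 + 53 - 240 = 653 min
653 = 0·1440 + 653; 653 = 10·60 + 53 → 10:53, same day
→ 2025-03-28 10:53 JDE

2025-03-28 10:53 JDE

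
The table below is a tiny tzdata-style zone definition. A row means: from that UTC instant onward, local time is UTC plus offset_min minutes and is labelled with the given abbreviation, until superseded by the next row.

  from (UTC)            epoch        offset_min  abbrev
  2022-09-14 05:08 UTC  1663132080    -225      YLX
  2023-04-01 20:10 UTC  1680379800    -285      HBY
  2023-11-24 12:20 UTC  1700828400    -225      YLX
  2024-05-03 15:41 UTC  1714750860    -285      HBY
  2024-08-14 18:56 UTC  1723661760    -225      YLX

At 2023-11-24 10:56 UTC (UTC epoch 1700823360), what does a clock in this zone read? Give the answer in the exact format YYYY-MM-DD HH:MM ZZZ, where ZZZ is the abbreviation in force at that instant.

2023-11-24 06:11 HBY

Query: 2023-11-24 10:56 UTC
Rule 2/5 (HBY, -04:45): 2023-04-01 20:10 UTC ≤ query < 2023-11-24 12:20 UTC
10·60 + 56 - 285 = 371 min
371 = 0·1440 + 371; 371 = 6·60 + 11 → 06:11, same day
→ 2023-11-24 06:11 HBY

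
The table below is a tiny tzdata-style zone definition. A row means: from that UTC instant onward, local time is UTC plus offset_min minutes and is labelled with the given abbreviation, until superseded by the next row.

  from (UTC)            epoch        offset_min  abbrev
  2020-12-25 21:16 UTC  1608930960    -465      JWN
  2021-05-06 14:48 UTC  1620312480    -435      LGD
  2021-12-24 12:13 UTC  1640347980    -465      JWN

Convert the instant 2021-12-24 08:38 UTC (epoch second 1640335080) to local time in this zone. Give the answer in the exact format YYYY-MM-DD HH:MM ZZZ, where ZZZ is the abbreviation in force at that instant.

Query: 2021-12-24 08:38 UTC
Rule 2/3 (LGD, -07:15): 2021-05-06 14:48 UTC ≤ query < 2021-12-24 12:13 UTC
8·60 + 38 - 435 = 83 min
83 = 0·1440 + 83; 83 = 1·60 + 23 → 01:23, same day
→ 2021-12-24 01:23 LGD

2021-12-24 01:23 LGD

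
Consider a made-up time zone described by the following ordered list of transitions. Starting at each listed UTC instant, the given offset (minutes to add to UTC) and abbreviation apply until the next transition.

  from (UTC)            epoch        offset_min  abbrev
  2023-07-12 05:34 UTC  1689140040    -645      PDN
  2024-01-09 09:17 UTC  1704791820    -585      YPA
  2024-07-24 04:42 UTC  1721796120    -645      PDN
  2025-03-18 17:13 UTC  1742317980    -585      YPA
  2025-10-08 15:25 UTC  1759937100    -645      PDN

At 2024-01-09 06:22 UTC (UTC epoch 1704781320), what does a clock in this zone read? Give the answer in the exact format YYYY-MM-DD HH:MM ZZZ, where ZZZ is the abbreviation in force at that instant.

Query: 2024-01-09 06:22 UTC
Rule 1/5 (PDN, -10:45): 2023-07-12 05:34 UTC ≤ query < 2024-01-09 09:17 UTC
6·60 + 22 - 645 = -263 min
-263 = -1·1440 + 1177; 1177 = 19·60 + 37 → 19:37, 2024-01-09 - 1 day = 2024-01-08
→ 2024-01-08 19:37 PDN

2024-01-08 19:37 PDN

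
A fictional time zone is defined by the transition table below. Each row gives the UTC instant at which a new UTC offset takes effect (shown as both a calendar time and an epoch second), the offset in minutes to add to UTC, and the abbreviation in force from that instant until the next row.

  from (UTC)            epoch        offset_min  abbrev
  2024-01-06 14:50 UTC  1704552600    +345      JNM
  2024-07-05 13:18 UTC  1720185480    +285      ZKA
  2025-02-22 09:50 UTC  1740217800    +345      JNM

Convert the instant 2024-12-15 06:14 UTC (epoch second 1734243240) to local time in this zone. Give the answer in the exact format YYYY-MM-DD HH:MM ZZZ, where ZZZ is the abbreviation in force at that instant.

Query: 2024-12-15 06:14 UTC
Rule 2/3 (ZKA, +04:45): 2024-07-05 13:18 UTC ≤ query < 2025-02-22 09:50 UTC
6·60 + 14 + 285 = 659 min
659 = 0·1440 + 659; 659 = 10·60 + 59 → 10:59, same day
→ 2024-12-15 10:59 ZKA

2024-12-15 10:59 ZKA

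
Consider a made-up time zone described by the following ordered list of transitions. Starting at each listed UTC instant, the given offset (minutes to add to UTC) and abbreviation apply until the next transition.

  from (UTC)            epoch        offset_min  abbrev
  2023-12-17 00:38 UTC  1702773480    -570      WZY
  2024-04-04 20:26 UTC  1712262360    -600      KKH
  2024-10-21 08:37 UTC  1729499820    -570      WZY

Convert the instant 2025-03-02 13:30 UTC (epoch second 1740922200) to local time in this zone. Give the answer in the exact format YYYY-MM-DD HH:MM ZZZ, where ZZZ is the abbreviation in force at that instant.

2025-03-02 04:00 WZY

Query: 2025-03-02 13:30 UTC
Rule 3/3 (WZY, -09:30): 2024-10-21 08:37 UTC ≤ query < +∞
13·60 + 30 - 570 = 240 min
240 = 0·1440 + 240; 240 = 4·60 + 0 → 04:00, same day
→ 2025-03-02 04:00 WZY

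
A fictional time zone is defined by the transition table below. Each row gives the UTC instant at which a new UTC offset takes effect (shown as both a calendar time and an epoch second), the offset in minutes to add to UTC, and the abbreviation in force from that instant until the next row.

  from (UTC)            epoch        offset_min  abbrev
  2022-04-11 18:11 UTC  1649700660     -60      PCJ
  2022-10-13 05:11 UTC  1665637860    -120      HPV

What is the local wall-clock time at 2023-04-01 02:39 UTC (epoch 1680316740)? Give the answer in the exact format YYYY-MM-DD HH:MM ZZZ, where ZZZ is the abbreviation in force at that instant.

Query: 2023-04-01 02:39 UTC
Rule 2/2 (HPV, -02:00): 2022-10-13 05:11 UTC ≤ query < +∞
2·60 + 39 - 120 = 39 min
39 = 0·1440 + 39; 39 = 0·60 + 39 → 00:39, same day
→ 2023-04-01 00:39 HPV

2023-04-01 00:39 HPV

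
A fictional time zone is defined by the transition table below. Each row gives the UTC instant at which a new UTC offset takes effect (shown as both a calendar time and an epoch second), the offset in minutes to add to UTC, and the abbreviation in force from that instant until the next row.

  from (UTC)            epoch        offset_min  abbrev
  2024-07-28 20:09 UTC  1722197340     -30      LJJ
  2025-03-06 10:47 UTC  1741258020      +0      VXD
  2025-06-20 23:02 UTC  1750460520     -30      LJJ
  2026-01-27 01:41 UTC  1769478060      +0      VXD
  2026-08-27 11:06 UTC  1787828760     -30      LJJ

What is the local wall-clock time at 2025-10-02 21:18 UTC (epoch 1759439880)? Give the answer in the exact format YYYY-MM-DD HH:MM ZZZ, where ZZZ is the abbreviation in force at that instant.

Query: 2025-10-02 21:18 UTC
Rule 3/5 (LJJ, -00:30): 2025-06-20 23:02 UTC ≤ query < 2026-01-27 01:41 UTC
21·60 + 18 - 30 = 1248 min
1248 = 0·1440 + 1248; 1248 = 20·60 + 48 → 20:48, same day
→ 2025-10-02 20:48 LJJ

2025-10-02 20:48 LJJ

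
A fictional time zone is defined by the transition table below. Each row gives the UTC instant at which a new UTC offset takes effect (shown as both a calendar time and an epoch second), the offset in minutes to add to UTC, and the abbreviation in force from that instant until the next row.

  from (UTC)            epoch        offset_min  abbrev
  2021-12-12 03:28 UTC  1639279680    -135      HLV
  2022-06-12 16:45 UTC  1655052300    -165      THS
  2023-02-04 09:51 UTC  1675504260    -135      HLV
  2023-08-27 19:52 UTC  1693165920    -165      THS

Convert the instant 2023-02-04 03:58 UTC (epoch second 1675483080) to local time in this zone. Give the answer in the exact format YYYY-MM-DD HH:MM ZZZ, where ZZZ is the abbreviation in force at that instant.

Query: 2023-02-04 03:58 UTC
Rule 2/4 (THS, -02:45): 2022-06-12 16:45 UTC ≤ query < 2023-02-04 09:51 UTC
3·60 + 58 - 165 = 73 min
73 = 0·1440 + 73; 73 = 1·60 + 13 → 01:13, same day
→ 2023-02-04 01:13 THS

2023-02-04 01:13 THS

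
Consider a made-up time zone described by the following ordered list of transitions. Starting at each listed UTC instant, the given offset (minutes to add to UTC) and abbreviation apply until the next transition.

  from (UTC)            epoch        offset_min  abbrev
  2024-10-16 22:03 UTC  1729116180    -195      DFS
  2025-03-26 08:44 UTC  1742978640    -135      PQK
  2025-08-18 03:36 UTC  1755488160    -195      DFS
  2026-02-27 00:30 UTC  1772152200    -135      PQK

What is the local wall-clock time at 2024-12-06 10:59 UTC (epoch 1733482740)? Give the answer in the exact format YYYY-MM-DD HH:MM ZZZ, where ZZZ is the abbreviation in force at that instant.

Query: 2024-12-06 10:59 UTC
Rule 1/4 (DFS, -03:15): 2024-10-16 22:03 UTC ≤ query < 2025-03-26 08:44 UTC
10·60 + 59 - 195 = 464 min
464 = 0·1440 + 464; 464 = 7·60 + 44 → 07:44, same day
→ 2024-12-06 07:44 DFS

2024-12-06 07:44 DFS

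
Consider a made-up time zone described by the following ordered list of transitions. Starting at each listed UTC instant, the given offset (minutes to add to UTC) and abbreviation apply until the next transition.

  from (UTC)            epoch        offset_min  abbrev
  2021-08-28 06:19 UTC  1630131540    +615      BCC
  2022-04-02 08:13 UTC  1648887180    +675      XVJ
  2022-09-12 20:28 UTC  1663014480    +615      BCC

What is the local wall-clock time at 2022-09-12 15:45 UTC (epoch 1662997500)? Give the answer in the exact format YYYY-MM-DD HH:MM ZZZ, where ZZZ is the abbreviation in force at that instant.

2022-09-13 03:00 XVJ

Query: 2022-09-12 15:45 UTC
Rule 2/3 (XVJ, +11:15): 2022-04-02 08:13 UTC ≤ query < 2022-09-12 20:28 UTC
15·60 + 45 + 675 = 1620 min
1620 = 1·1440 + 180; 180 = 3·60 + 0 → 03:00, 2022-09-12 + 1 day = 2022-09-13
→ 2022-09-13 03:00 XVJ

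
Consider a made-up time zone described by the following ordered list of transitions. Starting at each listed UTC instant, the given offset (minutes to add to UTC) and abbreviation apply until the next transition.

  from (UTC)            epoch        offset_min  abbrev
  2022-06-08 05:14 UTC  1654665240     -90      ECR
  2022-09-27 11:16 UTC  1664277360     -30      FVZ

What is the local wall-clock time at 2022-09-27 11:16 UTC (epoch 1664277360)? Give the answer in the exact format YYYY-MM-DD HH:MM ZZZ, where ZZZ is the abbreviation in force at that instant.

Query: 2022-09-27 11:16 UTC
Rule 2/2 (FVZ, -00:30): 2022-09-27 11:16 UTC ≤ query < +∞
11·60 + 16 - 30 = 646 min
646 = 0·1440 + 646; 646 = 10·60 + 46 → 10:46, same day
→ 2022-09-27 10:46 FVZ

2022-09-27 10:46 FVZ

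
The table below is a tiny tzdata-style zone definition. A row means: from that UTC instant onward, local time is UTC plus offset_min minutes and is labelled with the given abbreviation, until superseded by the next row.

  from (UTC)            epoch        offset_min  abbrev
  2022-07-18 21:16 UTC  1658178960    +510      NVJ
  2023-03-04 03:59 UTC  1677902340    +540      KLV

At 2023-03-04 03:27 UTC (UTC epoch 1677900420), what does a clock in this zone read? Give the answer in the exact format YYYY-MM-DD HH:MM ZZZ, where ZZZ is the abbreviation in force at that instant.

2023-03-04 11:57 NVJ

Query: 2023-03-04 03:27 UTC
Rule 1/2 (NVJ, +08:30): 2022-07-18 21:16 UTC ≤ query < 2023-03-04 03:59 UTC
3·60 + 27 + 510 = 717 min
717 = 0·1440 + 717; 717 = 11·60 + 57 → 11:57, same day
→ 2023-03-04 11:57 NVJ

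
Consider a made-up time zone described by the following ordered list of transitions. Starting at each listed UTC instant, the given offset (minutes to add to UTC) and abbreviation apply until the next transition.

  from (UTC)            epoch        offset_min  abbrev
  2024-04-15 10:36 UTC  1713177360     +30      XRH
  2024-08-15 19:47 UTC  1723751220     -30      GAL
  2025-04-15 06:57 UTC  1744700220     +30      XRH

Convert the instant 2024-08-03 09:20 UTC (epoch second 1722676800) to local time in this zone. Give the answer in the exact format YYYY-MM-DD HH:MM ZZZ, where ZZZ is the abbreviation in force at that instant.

Query: 2024-08-03 09:20 UTC
Rule 1/3 (XRH, +00:30): 2024-04-15 10:36 UTC ≤ query < 2024-08-15 19:47 UTC
9·60 + 20 + 30 = 590 min
590 = 0·1440 + 590; 590 = 9·60 + 50 → 09:50, same day
→ 2024-08-03 09:50 XRH

2024-08-03 09:50 XRH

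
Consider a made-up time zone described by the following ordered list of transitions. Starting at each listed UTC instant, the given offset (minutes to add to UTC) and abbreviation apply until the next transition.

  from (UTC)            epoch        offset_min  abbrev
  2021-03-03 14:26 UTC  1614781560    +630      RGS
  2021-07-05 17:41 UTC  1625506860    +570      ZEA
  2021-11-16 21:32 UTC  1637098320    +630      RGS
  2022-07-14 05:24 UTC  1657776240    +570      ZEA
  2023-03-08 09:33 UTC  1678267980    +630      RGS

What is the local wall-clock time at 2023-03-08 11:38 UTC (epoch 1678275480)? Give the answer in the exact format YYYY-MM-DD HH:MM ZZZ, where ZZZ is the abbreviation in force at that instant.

2023-03-08 22:08 RGS

Query: 2023-03-08 11:38 UTC
Rule 5/5 (RGS, +10:30): 2023-03-08 09:33 UTC ≤ query < +∞
11·60 + 38 + 630 = 1328 min
1328 = 0·1440 + 1328; 1328 = 22·60 + 8 → 22:08, same day
→ 2023-03-08 22:08 RGS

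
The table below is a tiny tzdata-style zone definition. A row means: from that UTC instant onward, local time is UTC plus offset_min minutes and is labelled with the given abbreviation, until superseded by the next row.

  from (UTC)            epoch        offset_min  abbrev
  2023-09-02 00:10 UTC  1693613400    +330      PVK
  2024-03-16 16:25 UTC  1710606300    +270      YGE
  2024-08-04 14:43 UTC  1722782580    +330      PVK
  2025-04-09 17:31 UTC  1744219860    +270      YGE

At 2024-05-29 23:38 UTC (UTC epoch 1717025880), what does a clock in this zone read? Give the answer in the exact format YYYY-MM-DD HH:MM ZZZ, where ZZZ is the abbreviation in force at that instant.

2024-05-30 04:08 YGE

Query: 2024-05-29 23:38 UTC
Rule 2/4 (YGE, +04:30): 2024-03-16 16:25 UTC ≤ query < 2024-08-04 14:43 UTC
23·60 + 38 + 270 = 1688 min
1688 = 1·1440 + 248; 248 = 4·60 + 8 → 04:08, 2024-05-29 + 1 day = 2024-05-30
→ 2024-05-30 04:08 YGE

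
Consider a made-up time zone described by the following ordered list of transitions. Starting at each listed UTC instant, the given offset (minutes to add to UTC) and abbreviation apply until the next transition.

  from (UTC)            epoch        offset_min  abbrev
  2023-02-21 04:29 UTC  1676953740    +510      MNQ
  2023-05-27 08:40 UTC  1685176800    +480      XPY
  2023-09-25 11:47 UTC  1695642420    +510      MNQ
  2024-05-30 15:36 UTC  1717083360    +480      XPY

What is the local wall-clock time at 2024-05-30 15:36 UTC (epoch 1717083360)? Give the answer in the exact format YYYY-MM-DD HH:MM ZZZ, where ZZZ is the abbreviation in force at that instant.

Query: 2024-05-30 15:36 UTC
Rule 4/4 (XPY, +08:00): 2024-05-30 15:36 UTC ≤ query < +∞
15·60 + 36 + 480 = 1416 min
1416 = 0·1440 + 1416; 1416 = 23·60 + 36 → 23:36, same day
→ 2024-05-30 23:36 XPY

2024-05-30 23:36 XPY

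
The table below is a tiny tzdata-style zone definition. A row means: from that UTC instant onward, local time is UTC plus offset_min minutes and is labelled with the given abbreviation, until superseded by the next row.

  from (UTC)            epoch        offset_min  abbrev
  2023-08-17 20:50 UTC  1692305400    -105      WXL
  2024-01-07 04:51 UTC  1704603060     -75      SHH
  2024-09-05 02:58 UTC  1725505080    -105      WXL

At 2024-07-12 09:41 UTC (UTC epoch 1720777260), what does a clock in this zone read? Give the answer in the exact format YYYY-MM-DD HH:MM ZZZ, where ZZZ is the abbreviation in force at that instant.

2024-07-12 08:26 SHH

Query: 2024-07-12 09:41 UTC
Rule 2/3 (SHH, -01:15): 2024-01-07 04:51 UTC ≤ query < 2024-09-05 02:58 UTC
9·60 + 41 - 75 = 506 min
506 = 0·1440 + 506; 506 = 8·60 + 26 → 08:26, same day
→ 2024-07-12 08:26 SHH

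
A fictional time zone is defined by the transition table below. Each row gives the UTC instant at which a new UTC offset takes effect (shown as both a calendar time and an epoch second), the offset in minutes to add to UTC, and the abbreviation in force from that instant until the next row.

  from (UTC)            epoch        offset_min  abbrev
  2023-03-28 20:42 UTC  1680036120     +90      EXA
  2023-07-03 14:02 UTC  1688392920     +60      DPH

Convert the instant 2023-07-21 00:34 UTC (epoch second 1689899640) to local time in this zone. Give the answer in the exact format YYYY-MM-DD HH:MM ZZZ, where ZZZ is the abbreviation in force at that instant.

Query: 2023-07-21 00:34 UTC
Rule 2/2 (DPH, +01:00): 2023-07-03 14:02 UTC ≤ query < +∞
0·60 + 34 + 60 = 94 min
94 = 0·1440 + 94; 94 = 1·60 + 34 → 01:34, same day
→ 2023-07-21 01:34 DPH

2023-07-21 01:34 DPH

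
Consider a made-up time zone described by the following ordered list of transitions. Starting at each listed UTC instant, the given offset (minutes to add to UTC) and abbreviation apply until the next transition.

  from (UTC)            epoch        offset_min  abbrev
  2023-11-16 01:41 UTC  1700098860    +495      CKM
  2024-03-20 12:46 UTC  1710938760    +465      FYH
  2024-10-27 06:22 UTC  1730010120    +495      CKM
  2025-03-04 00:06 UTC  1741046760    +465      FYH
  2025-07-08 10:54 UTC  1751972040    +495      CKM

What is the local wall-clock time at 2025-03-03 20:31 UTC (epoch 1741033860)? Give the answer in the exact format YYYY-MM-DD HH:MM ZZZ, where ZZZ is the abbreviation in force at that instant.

Query: 2025-03-03 20:31 UTC
Rule 3/5 (CKM, +08:15): 2024-10-27 06:22 UTC ≤ query < 2025-03-04 00:06 UTC
20·60 + 31 + 495 = 1726 min
1726 = 1·1440 + 286; 286 = 4·60 + 46 → 04:46, 2025-03-03 + 1 day = 2025-03-04
→ 2025-03-04 04:46 CKM

2025-03-04 04:46 CKM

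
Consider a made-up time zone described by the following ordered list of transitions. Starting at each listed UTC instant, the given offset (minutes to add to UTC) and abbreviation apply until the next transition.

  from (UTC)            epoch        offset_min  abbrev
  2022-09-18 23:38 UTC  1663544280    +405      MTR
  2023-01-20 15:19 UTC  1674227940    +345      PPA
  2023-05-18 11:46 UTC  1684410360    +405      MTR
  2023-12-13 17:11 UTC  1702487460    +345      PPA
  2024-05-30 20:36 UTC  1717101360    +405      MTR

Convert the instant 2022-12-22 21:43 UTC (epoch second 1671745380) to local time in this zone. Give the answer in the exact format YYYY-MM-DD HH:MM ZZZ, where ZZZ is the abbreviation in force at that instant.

Query: 2022-12-22 21:43 UTC
Rule 1/5 (MTR, +06:45): 2022-09-18 23:38 UTC ≤ query < 2023-01-20 15:19 UTC
21·60 + 43 + 405 = 1708 min
1708 = 1·1440 + 268; 268 = 4·60 + 28 → 04:28, 2022-12-22 + 1 day = 2022-12-23
→ 2022-12-23 04:28 MTR

2022-12-23 04:28 MTR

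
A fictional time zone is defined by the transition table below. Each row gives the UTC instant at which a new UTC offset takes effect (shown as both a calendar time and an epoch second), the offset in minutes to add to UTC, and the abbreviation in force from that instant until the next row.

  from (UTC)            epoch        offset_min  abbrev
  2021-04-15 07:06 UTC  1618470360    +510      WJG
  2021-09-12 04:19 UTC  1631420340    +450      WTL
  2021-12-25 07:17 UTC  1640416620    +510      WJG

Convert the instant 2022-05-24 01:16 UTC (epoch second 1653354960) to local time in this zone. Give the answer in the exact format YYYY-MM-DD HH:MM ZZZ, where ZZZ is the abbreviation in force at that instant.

2022-05-24 09:46 WJG

Query: 2022-05-24 01:16 UTC
Rule 3/3 (WJG, +08:30): 2021-12-25 07:17 UTC ≤ query < +∞
1·60 + 16 + 510 = 586 min
586 = 0·1440 + 586; 586 = 9·60 + 46 → 09:46, same day
→ 2022-05-24 09:46 WJG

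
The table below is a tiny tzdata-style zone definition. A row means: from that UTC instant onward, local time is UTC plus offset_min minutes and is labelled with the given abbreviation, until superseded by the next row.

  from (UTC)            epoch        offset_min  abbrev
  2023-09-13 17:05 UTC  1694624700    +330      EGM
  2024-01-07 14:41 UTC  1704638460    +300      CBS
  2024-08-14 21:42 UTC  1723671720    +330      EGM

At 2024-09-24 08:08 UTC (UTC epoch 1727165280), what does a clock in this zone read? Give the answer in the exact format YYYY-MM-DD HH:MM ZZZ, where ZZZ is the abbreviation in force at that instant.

Query: 2024-09-24 08:08 UTC
Rule 3/3 (EGM, +05:30): 2024-08-14 21:42 UTC ≤ query < +∞
8·60 + 8 + 330 = 818 min
818 = 0·1440 + 818; 818 = 13·60 + 38 → 13:38, same day
→ 2024-09-24 13:38 EGM

2024-09-24 13:38 EGM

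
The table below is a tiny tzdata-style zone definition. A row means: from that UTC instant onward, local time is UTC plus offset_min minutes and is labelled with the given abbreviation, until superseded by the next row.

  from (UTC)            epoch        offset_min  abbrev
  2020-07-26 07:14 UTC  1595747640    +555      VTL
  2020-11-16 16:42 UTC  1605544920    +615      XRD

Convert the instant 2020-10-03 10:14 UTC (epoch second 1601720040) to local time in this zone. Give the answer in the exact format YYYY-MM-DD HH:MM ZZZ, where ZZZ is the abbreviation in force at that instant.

2020-10-03 19:29 VTL

Query: 2020-10-03 10:14 UTC
Rule 1/2 (VTL, +09:15): 2020-07-26 07:14 UTC ≤ query < 2020-11-16 16:42 UTC
10·60 + 14 + 555 = 1169 min
1169 = 0·1440 + 1169; 1169 = 19·60 + 29 → 19:29, same day
→ 2020-10-03 19:29 VTL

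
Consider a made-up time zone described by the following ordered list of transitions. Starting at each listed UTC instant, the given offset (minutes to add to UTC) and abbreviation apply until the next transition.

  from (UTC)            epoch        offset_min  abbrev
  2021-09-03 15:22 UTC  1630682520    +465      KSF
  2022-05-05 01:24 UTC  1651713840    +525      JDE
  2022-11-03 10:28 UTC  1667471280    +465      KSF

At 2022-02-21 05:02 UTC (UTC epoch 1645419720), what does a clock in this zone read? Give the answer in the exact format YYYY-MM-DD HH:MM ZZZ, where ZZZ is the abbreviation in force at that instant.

2022-02-21 12:47 KSF

Query: 2022-02-21 05:02 UTC
Rule 1/3 (KSF, +07:45): 2021-09-03 15:22 UTC ≤ query < 2022-05-05 01:24 UTC
5·60 + 2 + 465 = 767 min
767 = 0·1440 + 767; 767 = 12·60 + 47 → 12:47, same day
→ 2022-02-21 12:47 KSF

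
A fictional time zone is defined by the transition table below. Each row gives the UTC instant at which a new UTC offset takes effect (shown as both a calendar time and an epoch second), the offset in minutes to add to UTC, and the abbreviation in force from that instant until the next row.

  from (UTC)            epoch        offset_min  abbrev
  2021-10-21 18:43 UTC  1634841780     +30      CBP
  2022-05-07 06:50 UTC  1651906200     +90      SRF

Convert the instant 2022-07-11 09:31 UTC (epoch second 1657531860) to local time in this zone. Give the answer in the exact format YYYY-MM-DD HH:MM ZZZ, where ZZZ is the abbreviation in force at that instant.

2022-07-11 11:01 SRF

Query: 2022-07-11 09:31 UTC
Rule 2/2 (SRF, +01:30): 2022-05-07 06:50 UTC ≤ query < +∞
9·60 + 31 + 90 = 661 min
661 = 0·1440 + 661; 661 = 11·60 + 1 → 11:01, same day
→ 2022-07-11 11:01 SRF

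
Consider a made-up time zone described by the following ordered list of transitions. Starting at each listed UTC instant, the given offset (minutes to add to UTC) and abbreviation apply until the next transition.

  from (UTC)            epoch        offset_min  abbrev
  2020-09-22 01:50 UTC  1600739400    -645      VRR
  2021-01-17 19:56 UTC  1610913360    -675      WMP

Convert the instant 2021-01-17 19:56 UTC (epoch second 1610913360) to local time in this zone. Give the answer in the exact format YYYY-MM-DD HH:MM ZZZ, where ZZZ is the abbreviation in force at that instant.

2021-01-17 08:41 WMP

Query: 2021-01-17 19:56 UTC
Rule 2/2 (WMP, -11:15): 2021-01-17 19:56 UTC ≤ query < +∞
19·60 + 56 - 675 = 521 min
521 = 0·1440 + 521; 521 = 8·60 + 41 → 08:41, same day
→ 2021-01-17 08:41 WMP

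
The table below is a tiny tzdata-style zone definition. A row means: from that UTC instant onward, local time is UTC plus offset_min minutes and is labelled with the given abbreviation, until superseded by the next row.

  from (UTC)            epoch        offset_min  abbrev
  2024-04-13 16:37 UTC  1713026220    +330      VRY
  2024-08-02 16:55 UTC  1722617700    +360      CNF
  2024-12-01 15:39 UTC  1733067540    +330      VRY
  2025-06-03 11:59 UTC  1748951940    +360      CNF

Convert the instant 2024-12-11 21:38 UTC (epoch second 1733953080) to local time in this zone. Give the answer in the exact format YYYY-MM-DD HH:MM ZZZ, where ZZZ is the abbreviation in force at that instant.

Query: 2024-12-11 21:38 UTC
Rule 3/4 (VRY, +05:30): 2024-12-01 15:39 UTC ≤ query < 2025-06-03 11:59 UTC
21·60 + 38 + 330 = 1628 min
1628 = 1·1440 + 188; 188 = 3·60 + 8 → 03:08, 2024-12-11 + 1 day = 2024-12-12
→ 2024-12-12 03:08 VRY

2024-12-12 03:08 VRY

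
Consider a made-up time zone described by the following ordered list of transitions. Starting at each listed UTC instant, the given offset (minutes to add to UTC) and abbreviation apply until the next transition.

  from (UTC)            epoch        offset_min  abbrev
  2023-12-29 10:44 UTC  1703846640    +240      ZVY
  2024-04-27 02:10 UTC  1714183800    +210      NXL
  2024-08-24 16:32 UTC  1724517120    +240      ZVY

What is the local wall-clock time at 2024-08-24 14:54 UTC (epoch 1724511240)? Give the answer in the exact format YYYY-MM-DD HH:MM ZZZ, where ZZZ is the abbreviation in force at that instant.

Query: 2024-08-24 14:54 UTC
Rule 2/3 (NXL, +03:30): 2024-04-27 02:10 UTC ≤ query < 2024-08-24 16:32 UTC
14·60 + 54 + 210 = 1104 min
1104 = 0·1440 + 1104; 1104 = 18·60 + 24 → 18:24, same day
→ 2024-08-24 18:24 NXL

2024-08-24 18:24 NXL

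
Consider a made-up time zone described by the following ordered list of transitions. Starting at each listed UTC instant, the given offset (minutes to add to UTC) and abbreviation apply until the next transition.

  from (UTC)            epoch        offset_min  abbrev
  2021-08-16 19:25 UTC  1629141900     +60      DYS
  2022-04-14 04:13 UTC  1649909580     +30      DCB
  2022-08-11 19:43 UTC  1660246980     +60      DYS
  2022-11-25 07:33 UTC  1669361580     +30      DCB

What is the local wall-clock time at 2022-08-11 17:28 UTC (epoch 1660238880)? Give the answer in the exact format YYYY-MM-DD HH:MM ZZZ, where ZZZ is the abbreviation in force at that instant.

2022-08-11 17:58 DCB

Query: 2022-08-11 17:28 UTC
Rule 2/4 (DCB, +00:30): 2022-04-14 04:13 UTC ≤ query < 2022-08-11 19:43 UTC
17·60 + 28 + 30 = 1078 min
1078 = 0·1440 + 1078; 1078 = 17·60 + 58 → 17:58, same day
→ 2022-08-11 17:58 DCB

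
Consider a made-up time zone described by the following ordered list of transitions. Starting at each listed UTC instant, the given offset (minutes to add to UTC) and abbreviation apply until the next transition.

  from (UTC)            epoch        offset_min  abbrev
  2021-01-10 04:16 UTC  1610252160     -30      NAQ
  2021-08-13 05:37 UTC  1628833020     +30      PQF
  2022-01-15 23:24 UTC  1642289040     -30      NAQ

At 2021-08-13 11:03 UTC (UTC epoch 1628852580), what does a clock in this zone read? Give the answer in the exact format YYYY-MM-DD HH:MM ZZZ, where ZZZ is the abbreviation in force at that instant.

Query: 2021-08-13 11:03 UTC
Rule 2/3 (PQF, +00:30): 2021-08-13 05:37 UTC ≤ query < 2022-01-15 23:24 UTC
11·60 + 3 + 30 = 693 min
693 = 0·1440 + 693; 693 = 11·60 + 33 → 11:33, same day
→ 2021-08-13 11:33 PQF

2021-08-13 11:33 PQF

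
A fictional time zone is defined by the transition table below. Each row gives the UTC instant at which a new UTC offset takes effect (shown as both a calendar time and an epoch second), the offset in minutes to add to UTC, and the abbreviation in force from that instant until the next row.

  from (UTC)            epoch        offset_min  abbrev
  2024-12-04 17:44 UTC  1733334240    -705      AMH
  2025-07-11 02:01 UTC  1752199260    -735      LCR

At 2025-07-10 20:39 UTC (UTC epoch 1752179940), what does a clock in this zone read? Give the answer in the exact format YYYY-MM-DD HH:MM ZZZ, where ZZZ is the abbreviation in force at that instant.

Query: 2025-07-10 20:39 UTC
Rule 1/2 (AMH, -11:45): 2024-12-04 17:44 UTC ≤ query < 2025-07-11 02:01 UTC
20·60 + 39 - 705 = 534 min
534 = 0·1440 + 534; 534 = 8·60 + 54 → 08:54, same day
→ 2025-07-10 08:54 AMH

2025-07-10 08:54 AMH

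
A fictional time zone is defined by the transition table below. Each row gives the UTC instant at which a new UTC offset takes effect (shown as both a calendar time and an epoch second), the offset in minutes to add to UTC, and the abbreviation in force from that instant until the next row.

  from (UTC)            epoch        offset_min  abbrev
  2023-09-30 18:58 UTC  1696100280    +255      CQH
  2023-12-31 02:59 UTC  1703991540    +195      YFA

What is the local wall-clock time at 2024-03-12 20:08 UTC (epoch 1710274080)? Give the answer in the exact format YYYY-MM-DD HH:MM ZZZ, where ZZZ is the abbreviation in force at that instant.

Query: 2024-03-12 20:08 UTC
Rule 2/2 (YFA, +03:15): 2023-12-31 02:59 UTC ≤ query < +∞
20·60 + 8 + 195 = 1403 min
1403 = 0·1440 + 1403; 1403 = 23·60 + 23 → 23:23, same day
→ 2024-03-12 23:23 YFA

2024-03-12 23:23 YFA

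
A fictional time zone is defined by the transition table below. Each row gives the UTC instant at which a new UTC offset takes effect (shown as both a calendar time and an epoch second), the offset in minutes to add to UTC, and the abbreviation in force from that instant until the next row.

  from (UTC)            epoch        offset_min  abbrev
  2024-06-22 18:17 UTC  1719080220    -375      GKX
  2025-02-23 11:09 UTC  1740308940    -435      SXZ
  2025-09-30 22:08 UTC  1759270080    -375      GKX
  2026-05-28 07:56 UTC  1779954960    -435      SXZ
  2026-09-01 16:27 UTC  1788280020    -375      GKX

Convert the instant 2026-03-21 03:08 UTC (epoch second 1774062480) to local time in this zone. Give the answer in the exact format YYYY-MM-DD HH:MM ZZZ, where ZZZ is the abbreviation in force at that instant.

2026-03-20 20:53 GKX

Query: 2026-03-21 03:08 UTC
Rule 3/5 (GKX, -06:15): 2025-09-30 22:08 UTC ≤ query < 2026-05-28 07:56 UTC
3·60 + 8 - 375 = -187 min
-187 = -1·1440 + 1253; 1253 = 20·60 + 53 → 20:53, 2026-03-21 - 1 day = 2026-03-20
→ 2026-03-20 20:53 GKX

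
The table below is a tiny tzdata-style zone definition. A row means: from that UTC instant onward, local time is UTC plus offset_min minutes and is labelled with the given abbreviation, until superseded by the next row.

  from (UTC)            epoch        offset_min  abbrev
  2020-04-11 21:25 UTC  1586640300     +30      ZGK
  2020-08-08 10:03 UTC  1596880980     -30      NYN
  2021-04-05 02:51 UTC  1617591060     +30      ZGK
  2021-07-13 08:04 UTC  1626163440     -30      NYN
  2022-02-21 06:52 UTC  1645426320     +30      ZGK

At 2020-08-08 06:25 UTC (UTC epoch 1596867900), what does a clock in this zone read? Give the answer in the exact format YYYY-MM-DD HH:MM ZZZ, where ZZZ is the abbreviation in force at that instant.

Query: 2020-08-08 06:25 UTC
Rule 1/5 (ZGK, +00:30): 2020-04-11 21:25 UTC ≤ query < 2020-08-08 10:03 UTC
6·60 + 25 + 30 = 415 min
415 = 0·1440 + 415; 415 = 6·60 + 55 → 06:55, same day
→ 2020-08-08 06:55 ZGK

2020-08-08 06:55 ZGK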